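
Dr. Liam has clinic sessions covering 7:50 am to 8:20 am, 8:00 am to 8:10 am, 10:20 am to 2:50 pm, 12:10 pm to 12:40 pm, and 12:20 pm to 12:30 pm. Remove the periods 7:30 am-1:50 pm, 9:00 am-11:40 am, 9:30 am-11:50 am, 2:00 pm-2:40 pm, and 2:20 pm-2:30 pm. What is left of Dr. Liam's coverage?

1:50 pm–2:00 pm, 2:40 pm–2:50 pm

A, merged: 7:50 am–8:20 am, 10:20 am–2:50 pm.
B, merged: 7:30 am–1:50 pm, 2:00 pm–2:40 pm.
7:50 am–8:20 am: fully covered by B → removed.
10:20 am–2:50 pm minus B → 1:50 pm–2:00 pm, 2:40 pm–2:50 pm.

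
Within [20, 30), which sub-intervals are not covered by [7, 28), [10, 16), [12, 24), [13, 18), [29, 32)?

[28, 29)

The merged coverage is [7, 28), [29, 32).
Uncovered inside [20, 30): [28, 29).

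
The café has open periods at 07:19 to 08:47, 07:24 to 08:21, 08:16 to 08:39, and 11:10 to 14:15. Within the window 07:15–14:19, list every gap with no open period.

Covered (merged): 07:19–08:47, 11:10–14:15.
Gaps within 07:15–14:19: 07:15–07:19, 08:47–11:10, 14:15–14:19.

07:15–07:19, 08:47–11:10, 14:15–14:19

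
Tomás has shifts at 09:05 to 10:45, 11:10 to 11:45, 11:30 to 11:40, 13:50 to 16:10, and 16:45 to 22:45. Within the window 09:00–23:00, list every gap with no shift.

09:00–09:05, 10:45–11:10, 11:45–13:50, 16:10–16:45, 22:45–23:00

Covered (merged): 09:05–10:45, 11:10–11:45, 13:50–16:10, 16:45–22:45.
Uncovered inside 09:00–23:00: 09:00–09:05, 10:45–11:10, 11:45–13:50, 16:10–16:45, 22:45–23:00.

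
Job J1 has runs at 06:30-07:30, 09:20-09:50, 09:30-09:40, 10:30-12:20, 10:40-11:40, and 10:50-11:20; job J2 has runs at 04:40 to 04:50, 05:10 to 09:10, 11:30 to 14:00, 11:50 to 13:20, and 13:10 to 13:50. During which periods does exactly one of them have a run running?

First set merges to 06:30–07:30, 09:20–09:50, 10:30–12:20.
Second set merges to 04:40–04:50, 05:10–09:10, 11:30–14:00.
Only in the first: 09:20–09:50, 10:30–11:30.
Only in the second: 04:40–04:50, 05:10–06:30, 07:30–09:10, 12:20–14:00.
Together these are the periods covered by exactly one.

04:40–04:50, 05:10–06:30, 07:30–09:10, 09:20–09:50, 10:30–11:30, 12:20–14:00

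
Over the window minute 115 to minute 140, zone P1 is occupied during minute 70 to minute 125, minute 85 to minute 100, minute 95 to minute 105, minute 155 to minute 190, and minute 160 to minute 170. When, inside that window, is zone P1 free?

Covered (merged): minute 70 to minute 125, minute 155 to minute 190.
Complement within minute 115 to minute 140: minute 125 to minute 140.

minute 125 to minute 140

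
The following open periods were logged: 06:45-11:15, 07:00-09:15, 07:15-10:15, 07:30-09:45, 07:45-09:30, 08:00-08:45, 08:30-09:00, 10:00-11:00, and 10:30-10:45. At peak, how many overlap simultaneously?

7

At 08:30, 7 of the intervals are simultaneously active.
No point has more.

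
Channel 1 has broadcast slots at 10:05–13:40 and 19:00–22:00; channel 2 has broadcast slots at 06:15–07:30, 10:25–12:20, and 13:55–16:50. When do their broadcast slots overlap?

10:25-12:20

10:05-13:40 overlaps B on 10:25-12:20.
19:00-22:00 falls entirely outside B.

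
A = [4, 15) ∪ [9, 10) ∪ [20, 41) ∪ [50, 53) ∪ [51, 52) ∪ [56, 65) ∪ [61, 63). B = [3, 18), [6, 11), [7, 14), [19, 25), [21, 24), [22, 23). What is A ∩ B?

[4, 15) ∪ [20, 25)

Merge the first list: [4, 15), [20, 41), [50, 53), [56, 65).
Merge the second list: [3, 18), [19, 25).
[4, 15) meets the second set on [4, 15).
[20, 41) meets the second set on [20, 25).
[50, 53): no overlap with the second set.
[56, 65): no overlap with the second set.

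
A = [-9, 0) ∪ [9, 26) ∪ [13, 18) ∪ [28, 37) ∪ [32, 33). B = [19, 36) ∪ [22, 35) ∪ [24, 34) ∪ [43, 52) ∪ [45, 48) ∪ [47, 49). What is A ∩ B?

A, merged: [-9, 0), [9, 26), [28, 37).
B, merged: [19, 36), [43, 52).
[-9, 0) meets no B interval.
[9, 26) ∩ B → [19, 26).
[28, 37) ∩ B → [28, 36).

[19, 26) ∪ [28, 36)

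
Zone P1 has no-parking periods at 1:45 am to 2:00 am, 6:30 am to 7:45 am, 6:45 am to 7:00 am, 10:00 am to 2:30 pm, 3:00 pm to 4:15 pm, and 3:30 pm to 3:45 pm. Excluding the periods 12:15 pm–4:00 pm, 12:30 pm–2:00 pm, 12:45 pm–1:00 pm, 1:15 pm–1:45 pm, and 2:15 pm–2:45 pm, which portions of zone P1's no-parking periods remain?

1:45 am-2:00 am, 6:30 am-7:45 am, 10:00 am-12:15 pm, 4:00 pm-4:15 pm

Merge the first list: 1:45 am-2:00 am, 6:30 am-7:45 am, 10:00 am-2:30 pm, 3:00 pm-4:15 pm.
Merge the second list: 12:15 pm-4:00 pm.
1:45 am-2:00 am: no B overlap → unchanged.
6:30 am-7:45 am: no B overlap → unchanged.
10:00 am-2:30 pm minus B → 10:00 am-12:15 pm.
3:00 pm-4:15 pm minus B → 4:00 pm-4:15 pm.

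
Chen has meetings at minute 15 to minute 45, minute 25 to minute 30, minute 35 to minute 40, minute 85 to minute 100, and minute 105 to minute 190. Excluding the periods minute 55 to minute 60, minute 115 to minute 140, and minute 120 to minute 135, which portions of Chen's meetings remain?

minute 15 to minute 45, minute 85 to minute 100, minute 105 to minute 115, minute 140 to minute 190

A, merged: minute 15 to minute 45, minute 85 to minute 100, minute 105 to minute 190.
B, merged: minute 55 to minute 60, minute 115 to minute 140.
minute 15 to minute 45 is untouched.
minute 85 to minute 100 is untouched.
minute 105 to minute 190 with B removed leaves minute 105 to minute 115, minute 140 to minute 190.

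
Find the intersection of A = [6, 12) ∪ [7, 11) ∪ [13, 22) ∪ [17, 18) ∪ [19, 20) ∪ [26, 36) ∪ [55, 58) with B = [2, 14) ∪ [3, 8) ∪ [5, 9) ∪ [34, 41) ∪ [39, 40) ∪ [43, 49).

[6, 12) ∪ [13, 14) ∪ [34, 36)

Merge the first list: [6, 12), [13, 22), [26, 36), [55, 58).
Merge the second list: [2, 14), [34, 41), [43, 49).
[6, 12) meets the second set on [6, 12).
[13, 22) meets the second set on [13, 14).
[26, 36) meets the second set on [34, 36).
[55, 58): no overlap with the second set.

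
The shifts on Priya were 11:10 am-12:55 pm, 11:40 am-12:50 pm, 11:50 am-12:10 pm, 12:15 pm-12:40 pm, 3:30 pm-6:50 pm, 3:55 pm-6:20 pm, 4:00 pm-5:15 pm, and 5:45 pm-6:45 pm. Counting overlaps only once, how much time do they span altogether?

5 h 5 min

Merged: 11:10 am–12:55 pm, 3:30 pm–6:50 pm.
Lengths: 1 h 45 min + 3 h 20 min = 5 h 5 min.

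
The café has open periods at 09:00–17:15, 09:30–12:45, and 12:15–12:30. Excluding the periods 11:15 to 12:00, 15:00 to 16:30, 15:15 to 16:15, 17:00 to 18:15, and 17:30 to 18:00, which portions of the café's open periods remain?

09:00–11:15, 12:00–15:00, 16:30–17:00

First set merges to 09:00–17:15.
Second set merges to 11:15–12:00, 15:00–16:30, 17:00–18:15.
09:00–17:15 \ B = 09:00–11:15, 12:00–15:00, 16:30–17:00.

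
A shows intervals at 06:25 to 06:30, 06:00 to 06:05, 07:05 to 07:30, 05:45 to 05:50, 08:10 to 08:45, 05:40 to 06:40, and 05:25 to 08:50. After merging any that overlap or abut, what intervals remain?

05:25–08:50

Sort by start: 05:25–08:50, 05:40–06:40, 05:45–05:50, 06:00–06:05, 06:25–06:30, 07:05–07:30, 08:10–08:45.
05:40–06:40 overlaps/touches 05:25–08:50 → extend to 05:25–08:50.
05:45–05:50 overlaps/touches 05:25–08:50 → extend to 05:25–08:50.
06:00–06:05 overlaps/touches 05:25–08:50 → extend to 05:25–08:50.
06:25–06:30 overlaps/touches 05:25–08:50 → extend to 05:25–08:50.
07:05–07:30 overlaps/touches 05:25–08:50 → extend to 05:25–08:50.
08:10–08:45 overlaps/touches 05:25–08:50 → extend to 05:25–08:50.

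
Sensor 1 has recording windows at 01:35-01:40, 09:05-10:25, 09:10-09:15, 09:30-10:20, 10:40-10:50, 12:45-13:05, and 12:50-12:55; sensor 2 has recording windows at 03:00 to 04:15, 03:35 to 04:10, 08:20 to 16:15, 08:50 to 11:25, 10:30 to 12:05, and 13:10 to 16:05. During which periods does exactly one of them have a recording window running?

01:35–01:40, 03:00–04:15, 08:20–09:05, 10:25–10:40, 10:50–12:45, 13:05–16:15

First set merges to 01:35–01:40, 09:05–10:25, 10:40–10:50, 12:45–13:05.
Second set merges to 03:00–04:15, 08:20–16:15.
Only in the first: 01:35–01:40.
Only in the second: 03:00–04:15, 08:20–09:05, 10:25–10:40, 10:50–12:45, 13:05–16:15.
Together these are the periods covered by exactly one.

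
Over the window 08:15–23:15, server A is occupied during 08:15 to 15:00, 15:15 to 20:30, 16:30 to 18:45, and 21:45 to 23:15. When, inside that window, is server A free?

The merged coverage is 08:15–15:00, 15:15–20:30, 21:45–23:15.
Gaps within 08:15–23:15: 15:00–15:15, 20:30–21:45.

15:00–15:15, 20:30–21:45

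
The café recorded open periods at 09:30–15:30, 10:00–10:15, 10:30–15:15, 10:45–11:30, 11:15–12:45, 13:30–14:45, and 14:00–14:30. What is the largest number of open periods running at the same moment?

Walk the sorted start/end points keeping a running depth.
The depth first hits 4 at 11:15.

4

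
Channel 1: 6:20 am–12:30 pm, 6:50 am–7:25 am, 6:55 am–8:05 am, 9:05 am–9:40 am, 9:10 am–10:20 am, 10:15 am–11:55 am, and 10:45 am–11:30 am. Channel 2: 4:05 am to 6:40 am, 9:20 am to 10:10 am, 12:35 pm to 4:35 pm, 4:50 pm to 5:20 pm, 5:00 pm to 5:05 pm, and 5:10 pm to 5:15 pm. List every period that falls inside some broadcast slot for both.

Merge the first list: 6:20 am-12:30 pm.
Merge the second list: 4:05 am-6:40 am, 9:20 am-10:10 am, 12:35 pm-4:35 pm, 4:50 pm-5:20 pm.
6:20 am-12:30 pm meets the second set on 6:20 am-6:40 am, 9:20 am-10:10 am.

6:20 am-6:40 am, 9:20 am-10:10 am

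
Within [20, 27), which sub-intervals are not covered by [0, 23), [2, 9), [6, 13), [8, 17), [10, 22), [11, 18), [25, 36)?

Covered (merged): [0, 23), [25, 36).
Uncovered inside [20, 27): [23, 25).

[23, 25)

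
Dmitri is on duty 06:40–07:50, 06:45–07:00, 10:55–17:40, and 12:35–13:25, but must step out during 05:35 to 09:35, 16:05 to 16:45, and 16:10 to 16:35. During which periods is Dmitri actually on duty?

A, merged: 06:40-07:50, 10:55-17:40.
B, merged: 05:35-09:35, 16:05-16:45.
06:40-07:50 lies entirely inside B → drops out.
10:55-17:40 with B removed leaves 10:55-16:05, 16:45-17:40.

10:55-16:05, 16:45-17:40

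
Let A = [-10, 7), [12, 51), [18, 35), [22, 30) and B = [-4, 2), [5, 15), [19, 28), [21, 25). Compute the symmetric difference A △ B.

First set merges to [-10, 7), [12, 51).
Second set merges to [-4, 2), [5, 15), [19, 28).
Only in the first: [-10, -4), [2, 5), [15, 19), [28, 51).
Only in the second: [7, 12).
Together these are the periods covered by exactly one.

[-10, -4) ∪ [2, 5) ∪ [7, 12) ∪ [15, 19) ∪ [28, 51)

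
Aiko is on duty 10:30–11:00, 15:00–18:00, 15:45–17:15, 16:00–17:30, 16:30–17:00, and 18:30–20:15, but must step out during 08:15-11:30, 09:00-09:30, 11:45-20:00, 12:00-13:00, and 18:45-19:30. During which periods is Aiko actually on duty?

Merge the first list: 10:30–11:00, 15:00–18:00, 18:30–20:15.
Merge the second list: 08:15–11:30, 11:45–20:00.
10:30–11:00: fully covered by B → removed.
15:00–18:00: fully covered by B → removed.
18:30–20:15 minus B → 20:00–20:15.

20:00–20:15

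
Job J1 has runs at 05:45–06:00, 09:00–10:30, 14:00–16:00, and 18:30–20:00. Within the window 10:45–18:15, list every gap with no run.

10:45-14:00, 16:00-18:15

The merged coverage is 05:45-06:00, 09:00-10:30, 14:00-16:00, 18:30-20:00.
Complement within 10:45-18:15: 10:45-14:00, 16:00-18:15.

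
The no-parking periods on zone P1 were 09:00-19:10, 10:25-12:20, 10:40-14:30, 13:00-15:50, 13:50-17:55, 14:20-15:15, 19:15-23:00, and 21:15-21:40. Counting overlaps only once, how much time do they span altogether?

13 h 55 min

Merged: 09:00-19:10, 19:15-23:00.
Lengths: 10 h 10 min + 3 h 45 min = 13 h 55 min.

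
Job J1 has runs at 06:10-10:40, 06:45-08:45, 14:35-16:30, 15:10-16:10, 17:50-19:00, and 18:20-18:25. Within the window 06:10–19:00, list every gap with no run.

10:40–14:35, 16:30–17:50

The merged coverage is 06:10–10:40, 14:35–16:30, 17:50–19:00.
Gaps within 06:10–19:00: 10:40–14:35, 16:30–17:50.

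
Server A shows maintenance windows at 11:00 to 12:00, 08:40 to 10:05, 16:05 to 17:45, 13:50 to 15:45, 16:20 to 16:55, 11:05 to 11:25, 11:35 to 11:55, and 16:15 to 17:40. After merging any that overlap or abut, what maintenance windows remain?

Sort by start: 08:40–10:05, 11:00–12:00, 11:05–11:25, 11:35–11:55, 13:50–15:45, 16:05–17:45, 16:15–17:40, 16:20–16:55.
11:00–12:00 is disjoint → start new block.
11:05–11:25 overlaps/touches 11:00–12:00 → extend to 11:00–12:00.
11:35–11:55 overlaps/touches 11:00–12:00 → extend to 11:00–12:00.
13:50–15:45 is disjoint → start new block.
16:05–17:45 is disjoint → start new block.
16:15–17:40 overlaps/touches 16:05–17:45 → extend to 16:05–17:45.
16:20–16:55 overlaps/touches 16:05–17:45 → extend to 16:05–17:45.

08:40–10:05, 11:00–12:00, 13:50–15:45, 16:05–17:45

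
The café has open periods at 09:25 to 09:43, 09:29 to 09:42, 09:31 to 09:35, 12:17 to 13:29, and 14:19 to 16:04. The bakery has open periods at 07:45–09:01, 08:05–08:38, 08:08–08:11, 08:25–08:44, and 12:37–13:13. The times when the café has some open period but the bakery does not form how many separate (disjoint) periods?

4

A, merged: 09:25-09:43, 12:17-13:29, 14:19-16:04.
B, merged: 07:45-09:01, 12:37-13:13.
A \ B = 09:25-09:43, 12:17-12:37, 13:13-13:29, 14:19-16:04.
That is 4 disjoint pieces.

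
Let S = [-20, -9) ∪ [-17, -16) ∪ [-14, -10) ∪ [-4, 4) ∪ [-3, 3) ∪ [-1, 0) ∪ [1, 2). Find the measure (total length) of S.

Merged: [-20, -9), [-4, 4).
Lengths: 11 + 8 = 19.

19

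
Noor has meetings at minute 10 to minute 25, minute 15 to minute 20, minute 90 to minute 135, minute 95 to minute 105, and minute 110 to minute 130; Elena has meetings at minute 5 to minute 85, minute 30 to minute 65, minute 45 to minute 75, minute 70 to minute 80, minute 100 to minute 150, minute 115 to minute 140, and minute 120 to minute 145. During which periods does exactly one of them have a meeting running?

Merge the first list: minute 10 to minute 25, minute 90 to minute 135.
Merge the second list: minute 5 to minute 85, minute 100 to minute 150.
A but not B: minute 90 to minute 100.
B but not A: minute 5 to minute 10, minute 25 to minute 85, minute 135 to minute 150.
Combining gives A △ B.

minute 5 to minute 10, minute 25 to minute 85, minute 90 to minute 100, minute 135 to minute 150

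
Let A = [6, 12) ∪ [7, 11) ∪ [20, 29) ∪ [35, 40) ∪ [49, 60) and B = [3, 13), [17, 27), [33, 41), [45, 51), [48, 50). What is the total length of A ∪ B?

Merge the first list: [6, 12), [20, 29), [35, 40), [49, 60).
Merge the second list: [3, 13), [17, 27), [33, 41), [45, 51).
A ∪ B = [3, 13), [17, 29), [33, 41), [45, 60).
Total: 10 + 12 + 8 + 15 = 45.

45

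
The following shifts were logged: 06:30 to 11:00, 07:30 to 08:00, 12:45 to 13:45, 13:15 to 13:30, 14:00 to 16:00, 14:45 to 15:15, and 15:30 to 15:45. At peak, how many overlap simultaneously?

2

Sweep endpoints in order; track running count of active intervals.
Peak of 2 reached at 07:30.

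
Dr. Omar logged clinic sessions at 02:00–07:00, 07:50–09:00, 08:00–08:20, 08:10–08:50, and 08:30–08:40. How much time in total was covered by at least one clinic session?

Merged: 02:00-07:00, 07:50-09:00.
Lengths: 5 h + 1 h 10 min = 6 h 10 min.

6 h 10 min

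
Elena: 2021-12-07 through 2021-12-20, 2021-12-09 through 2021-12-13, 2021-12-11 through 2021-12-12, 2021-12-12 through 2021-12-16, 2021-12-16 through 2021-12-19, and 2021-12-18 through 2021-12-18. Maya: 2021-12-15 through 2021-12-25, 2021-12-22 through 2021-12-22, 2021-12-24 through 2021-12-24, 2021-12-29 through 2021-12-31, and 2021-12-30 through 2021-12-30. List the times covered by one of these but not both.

2021-12-07 through 2021-12-14, 2021-12-21 through 2021-12-25, 2021-12-29 through 2021-12-31

Merge the first list: 2021-12-07 through 2021-12-20.
Merge the second list: 2021-12-15 through 2021-12-25, 2021-12-29 through 2021-12-31.
A \ B = 2021-12-07 through 2021-12-14.
B \ A = 2021-12-21 through 2021-12-25, 2021-12-29 through 2021-12-31.
Union of the two gives the symmetric difference.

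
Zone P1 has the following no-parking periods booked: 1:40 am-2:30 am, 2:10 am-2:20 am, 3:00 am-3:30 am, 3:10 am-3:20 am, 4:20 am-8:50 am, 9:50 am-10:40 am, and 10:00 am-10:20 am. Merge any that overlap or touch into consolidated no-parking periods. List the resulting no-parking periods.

1:40 am–2:30 am, 3:00 am–3:30 am, 4:20 am–8:50 am, 9:50 am–10:40 am

2:10 am–2:20 am overlaps/touches 1:40 am–2:30 am → extend to 1:40 am–2:30 am.
3:00 am–3:30 am is disjoint → start new block.
3:10 am–3:20 am overlaps/touches 3:00 am–3:30 am → extend to 3:00 am–3:30 am.
4:20 am–8:50 am is disjoint → start new block.
9:50 am–10:40 am is disjoint → start new block.
10:00 am–10:20 am overlaps/touches 9:50 am–10:40 am → extend to 9:50 am–10:40 am.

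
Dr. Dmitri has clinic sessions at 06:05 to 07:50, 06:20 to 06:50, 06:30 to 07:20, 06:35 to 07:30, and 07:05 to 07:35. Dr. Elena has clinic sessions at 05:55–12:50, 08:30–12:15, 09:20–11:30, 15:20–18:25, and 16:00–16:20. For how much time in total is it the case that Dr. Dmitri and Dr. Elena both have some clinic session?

1 h 45 min

Merge the first list: 06:05–07:50.
Merge the second list: 05:55–12:50, 15:20–18:25.
A ∩ B = 06:05–07:50.
Total: 1 h 45 min.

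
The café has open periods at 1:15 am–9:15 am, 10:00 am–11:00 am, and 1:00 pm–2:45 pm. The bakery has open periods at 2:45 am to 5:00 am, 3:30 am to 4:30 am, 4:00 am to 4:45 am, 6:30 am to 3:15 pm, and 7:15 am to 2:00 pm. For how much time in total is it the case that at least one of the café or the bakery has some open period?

14 h

B, merged: 2:45 am–5:00 am, 6:30 am–3:15 pm.
A ∪ B = 1:15 am–3:15 pm.
Total: 14 h.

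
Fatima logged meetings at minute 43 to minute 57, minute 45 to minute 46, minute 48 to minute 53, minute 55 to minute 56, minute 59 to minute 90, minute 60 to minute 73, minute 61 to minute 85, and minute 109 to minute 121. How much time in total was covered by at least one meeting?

Merged: minute 43 to minute 57, minute 59 to minute 90, minute 109 to minute 121.
Lengths: 14 minutes + 31 minutes + 12 minutes = 57 minutes.

57 minutes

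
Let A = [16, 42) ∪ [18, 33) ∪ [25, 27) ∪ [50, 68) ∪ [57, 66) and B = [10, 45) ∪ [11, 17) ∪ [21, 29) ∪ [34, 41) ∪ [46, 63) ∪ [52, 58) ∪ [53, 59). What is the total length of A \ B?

First set merges to [16, 42), [50, 68).
Second set merges to [10, 45), [46, 63).
A \ B = [63, 68).
Total: 5.

5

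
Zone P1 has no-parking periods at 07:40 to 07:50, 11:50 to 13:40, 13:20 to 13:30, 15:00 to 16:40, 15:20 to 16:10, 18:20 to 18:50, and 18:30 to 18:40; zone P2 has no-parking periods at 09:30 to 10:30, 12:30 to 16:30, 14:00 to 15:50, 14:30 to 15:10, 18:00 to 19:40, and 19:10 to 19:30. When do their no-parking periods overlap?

First set merges to 07:40–07:50, 11:50–13:40, 15:00–16:40, 18:20–18:50.
Second set merges to 09:30–10:30, 12:30–16:30, 18:00–19:40.
07:40–07:50: no overlap with the second set.
11:50–13:40 meets the second set on 12:30–13:40.
15:00–16:40 meets the second set on 15:00–16:30.
18:20–18:50 meets the second set on 18:20–18:50.

12:30–13:40, 15:00–16:30, 18:20–18:50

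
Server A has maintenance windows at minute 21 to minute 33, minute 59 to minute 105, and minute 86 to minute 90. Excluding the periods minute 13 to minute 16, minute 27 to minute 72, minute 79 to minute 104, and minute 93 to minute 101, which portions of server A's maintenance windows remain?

A, merged: minute 21 to minute 33, minute 59 to minute 105.
B, merged: minute 13 to minute 16, minute 27 to minute 72, minute 79 to minute 104.
minute 21 to minute 33 \ B = minute 21 to minute 27.
minute 59 to minute 105 \ B = minute 72 to minute 79, minute 104 to minute 105.

minute 21 to minute 27, minute 72 to minute 79, minute 104 to minute 105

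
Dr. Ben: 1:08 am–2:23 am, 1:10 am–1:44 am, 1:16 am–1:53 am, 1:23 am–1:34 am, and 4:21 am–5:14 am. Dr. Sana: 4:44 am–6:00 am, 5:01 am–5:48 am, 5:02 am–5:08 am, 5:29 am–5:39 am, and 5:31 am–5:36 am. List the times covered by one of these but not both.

1:08 am–2:23 am, 4:21 am–4:44 am, 5:14 am–6:00 am

A, merged: 1:08 am–2:23 am, 4:21 am–5:14 am.
B, merged: 4:44 am–6:00 am.
Only in the first: 1:08 am–2:23 am, 4:21 am–4:44 am.
Only in the second: 5:14 am–6:00 am.
Together these are the periods covered by exactly one.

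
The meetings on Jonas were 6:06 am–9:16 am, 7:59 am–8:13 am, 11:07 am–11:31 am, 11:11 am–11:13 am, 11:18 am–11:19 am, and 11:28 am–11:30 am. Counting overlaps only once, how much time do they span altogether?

Merged: 6:06 am–9:16 am, 11:07 am–11:31 am.
Lengths: 3 h 10 min + 24 min = 3 h 34 min.

3 h 34 min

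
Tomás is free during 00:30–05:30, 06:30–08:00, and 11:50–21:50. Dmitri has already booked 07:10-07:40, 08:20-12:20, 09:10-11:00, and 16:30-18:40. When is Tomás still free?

Second set merges to 07:10–07:40, 08:20–12:20, 16:30–18:40.
00:30–05:30 is untouched.
06:30–08:00 with B removed leaves 06:30–07:10, 07:40–08:00.
11:50–21:50 with B removed leaves 12:20–16:30, 18:40–21:50.

00:30–05:30, 06:30–07:10, 07:40–08:00, 12:20–16:30, 18:40–21:50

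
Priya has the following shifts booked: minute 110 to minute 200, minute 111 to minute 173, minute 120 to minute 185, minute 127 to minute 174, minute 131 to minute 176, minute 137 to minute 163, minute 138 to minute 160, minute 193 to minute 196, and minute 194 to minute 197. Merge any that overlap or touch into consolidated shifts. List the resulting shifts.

minute 111 to minute 173 overlaps/touches minute 110 to minute 200 → extend to minute 110 to minute 200.
minute 120 to minute 185 overlaps/touches minute 110 to minute 200 → extend to minute 110 to minute 200.
minute 127 to minute 174 overlaps/touches minute 110 to minute 200 → extend to minute 110 to minute 200.
minute 131 to minute 176 overlaps/touches minute 110 to minute 200 → extend to minute 110 to minute 200.
minute 137 to minute 163 overlaps/touches minute 110 to minute 200 → extend to minute 110 to minute 200.
minute 138 to minute 160 overlaps/touches minute 110 to minute 200 → extend to minute 110 to minute 200.
minute 193 to minute 196 overlaps/touches minute 110 to minute 200 → extend to minute 110 to minute 200.
minute 194 to minute 197 overlaps/touches minute 110 to minute 200 → extend to minute 110 to minute 200.

minute 110 to minute 200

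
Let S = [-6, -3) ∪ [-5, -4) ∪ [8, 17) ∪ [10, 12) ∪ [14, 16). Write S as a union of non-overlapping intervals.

[-5, -4) overlaps/touches [-6, -3) → extend to [-6, -3).
[8, 17) is disjoint → start new block.
[10, 12) overlaps/touches [8, 17) → extend to [8, 17).
[14, 16) overlaps/touches [8, 17) → extend to [8, 17).

[-6, -3) ∪ [8, 17)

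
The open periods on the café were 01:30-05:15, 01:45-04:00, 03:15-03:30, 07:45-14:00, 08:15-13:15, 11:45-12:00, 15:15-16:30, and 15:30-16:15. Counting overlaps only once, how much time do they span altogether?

Merged: 01:30–05:15, 07:45–14:00, 15:15–16:30.
Lengths: 3 h 45 min + 6 h 15 min + 1 h 15 min = 11 h 15 min.

11 h 15 min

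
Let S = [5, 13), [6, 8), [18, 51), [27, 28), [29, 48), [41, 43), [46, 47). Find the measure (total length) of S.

41

Merged: [5, 13), [18, 51).
Lengths: 8 + 33 = 41.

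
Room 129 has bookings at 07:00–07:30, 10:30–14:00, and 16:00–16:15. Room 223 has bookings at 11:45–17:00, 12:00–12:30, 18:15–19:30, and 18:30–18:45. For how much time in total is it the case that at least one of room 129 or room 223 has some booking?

8 h 15 min

Second set merges to 11:45–17:00, 18:15–19:30.
A ∪ B = 07:00–07:30, 10:30–17:00, 18:15–19:30.
Total: 30 min + 6 h 30 min + 1 h 15 min = 8 h 15 min.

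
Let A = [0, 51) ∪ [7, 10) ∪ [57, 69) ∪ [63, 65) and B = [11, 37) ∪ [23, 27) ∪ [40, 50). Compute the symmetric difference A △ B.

[0, 11) ∪ [37, 40) ∪ [50, 51) ∪ [57, 69)

First set merges to [0, 51), [57, 69).
Second set merges to [11, 37), [40, 50).
Only in the first: [0, 11), [37, 40), [50, 51), [57, 69).
Only in the second: none.
Together these are the periods covered by exactly one.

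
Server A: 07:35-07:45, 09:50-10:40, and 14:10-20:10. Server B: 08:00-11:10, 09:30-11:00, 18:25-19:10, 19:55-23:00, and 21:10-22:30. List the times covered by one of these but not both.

B, merged: 08:00-11:10, 18:25-19:10, 19:55-23:00.
A \ B = 07:35-07:45, 14:10-18:25, 19:10-19:55.
B \ A = 08:00-09:50, 10:40-11:10, 20:10-23:00.
Union of the two gives the symmetric difference.

07:35-07:45, 08:00-09:50, 10:40-11:10, 14:10-18:25, 19:10-19:55, 20:10-23:00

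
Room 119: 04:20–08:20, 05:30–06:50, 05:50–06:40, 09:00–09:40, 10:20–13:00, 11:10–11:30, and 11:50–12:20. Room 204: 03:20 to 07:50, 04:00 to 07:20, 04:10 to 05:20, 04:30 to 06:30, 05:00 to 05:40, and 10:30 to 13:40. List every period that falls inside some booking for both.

A, merged: 04:20–08:20, 09:00–09:40, 10:20–13:00.
B, merged: 03:20–07:50, 10:30–13:40.
04:20–08:20 overlaps B on 04:20–07:50.
09:00–09:40 falls entirely outside B.
10:20–13:00 overlaps B on 10:30–13:00.

04:20–07:50, 10:30–13:00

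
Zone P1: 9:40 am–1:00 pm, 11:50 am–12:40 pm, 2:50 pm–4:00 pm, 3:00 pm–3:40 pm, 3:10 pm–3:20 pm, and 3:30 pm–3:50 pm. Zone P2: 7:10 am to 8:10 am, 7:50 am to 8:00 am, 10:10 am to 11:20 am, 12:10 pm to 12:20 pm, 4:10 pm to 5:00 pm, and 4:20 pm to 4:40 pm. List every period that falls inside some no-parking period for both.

First set merges to 9:40 am–1:00 pm, 2:50 pm–4:00 pm.
Second set merges to 7:10 am–8:10 am, 10:10 am–11:20 am, 12:10 pm–12:20 pm, 4:10 pm–5:00 pm.
9:40 am–1:00 pm overlaps B on 10:10 am–11:20 am, 12:10 pm–12:20 pm.
2:50 pm–4:00 pm falls entirely outside B.

10:10 am–11:20 am, 12:10 pm–12:20 pm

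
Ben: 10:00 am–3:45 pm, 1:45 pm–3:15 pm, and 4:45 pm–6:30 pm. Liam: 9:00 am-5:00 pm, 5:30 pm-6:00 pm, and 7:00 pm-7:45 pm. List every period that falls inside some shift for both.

A, merged: 10:00 am–3:45 pm, 4:45 pm–6:30 pm.
10:00 am–3:45 pm meets the second set on 10:00 am–3:45 pm.
4:45 pm–6:30 pm meets the second set on 4:45 pm–5:00 pm, 5:30 pm–6:00 pm.

10:00 am–3:45 pm, 4:45 pm–5:00 pm, 5:30 pm–6:00 pm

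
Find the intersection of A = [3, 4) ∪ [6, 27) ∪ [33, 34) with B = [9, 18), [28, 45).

[9, 18) ∪ [33, 34)

[3, 4) meets no B interval.
[6, 27) ∩ B → [9, 18).
[33, 34) ∩ B → [33, 34).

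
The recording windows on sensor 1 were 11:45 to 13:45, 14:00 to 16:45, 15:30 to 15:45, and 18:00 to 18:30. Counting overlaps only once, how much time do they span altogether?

5 h 15 min

Merged: 11:45–13:45, 14:00–16:45, 18:00–18:30.
Lengths: 2 h + 2 h 45 min + 30 min = 5 h 15 min.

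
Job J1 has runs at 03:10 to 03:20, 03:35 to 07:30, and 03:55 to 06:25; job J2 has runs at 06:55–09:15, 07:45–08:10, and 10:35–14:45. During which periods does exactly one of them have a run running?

03:10–03:20, 03:35–06:55, 07:30–09:15, 10:35–14:45

Merge the first list: 03:10–03:20, 03:35–07:30.
Merge the second list: 06:55–09:15, 10:35–14:45.
Only in the first: 03:10–03:20, 03:35–06:55.
Only in the second: 07:30–09:15, 10:35–14:45.
Together these are the periods covered by exactly one.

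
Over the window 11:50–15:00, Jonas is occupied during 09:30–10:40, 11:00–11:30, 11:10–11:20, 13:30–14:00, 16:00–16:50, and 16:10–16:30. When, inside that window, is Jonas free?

The merged coverage is 09:30–10:40, 11:00–11:30, 13:30–14:00, 16:00–16:50.
Gaps within 11:50–15:00: 11:50–13:30, 14:00–15:00.

11:50–13:30, 14:00–15:00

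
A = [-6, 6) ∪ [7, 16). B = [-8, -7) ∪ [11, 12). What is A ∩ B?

[11, 12)

[-6, 6) falls entirely outside B.
[7, 16) overlaps B on [11, 12).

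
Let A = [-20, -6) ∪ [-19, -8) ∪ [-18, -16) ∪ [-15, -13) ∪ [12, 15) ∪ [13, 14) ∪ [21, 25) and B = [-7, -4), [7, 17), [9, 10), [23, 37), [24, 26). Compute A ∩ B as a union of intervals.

First set merges to [-20, -6), [12, 15), [21, 25).
Second set merges to [-7, -4), [7, 17), [23, 37).
[-20, -6) overlaps B on [-7, -6).
[12, 15) overlaps B on [12, 15).
[21, 25) overlaps B on [23, 25).

[-7, -6) ∪ [12, 15) ∪ [23, 25)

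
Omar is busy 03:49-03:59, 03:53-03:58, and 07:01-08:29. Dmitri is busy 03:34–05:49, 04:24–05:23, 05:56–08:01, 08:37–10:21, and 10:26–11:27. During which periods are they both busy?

First set merges to 03:49-03:59, 07:01-08:29.
Second set merges to 03:34-05:49, 05:56-08:01, 08:37-10:21, 10:26-11:27.
03:49-03:59 overlaps B on 03:49-03:59.
07:01-08:29 overlaps B on 07:01-08:01.

03:49-03:59, 07:01-08:01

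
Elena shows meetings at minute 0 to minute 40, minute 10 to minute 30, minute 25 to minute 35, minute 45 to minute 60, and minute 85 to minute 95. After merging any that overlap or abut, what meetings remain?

minute 0 to minute 40, minute 45 to minute 60, minute 85 to minute 95

minute 10 to minute 30 overlaps/touches minute 0 to minute 40 → extend to minute 0 to minute 40.
minute 25 to minute 35 overlaps/touches minute 0 to minute 40 → extend to minute 0 to minute 40.
minute 45 to minute 60 is disjoint → start new block.
minute 85 to minute 95 is disjoint → start new block.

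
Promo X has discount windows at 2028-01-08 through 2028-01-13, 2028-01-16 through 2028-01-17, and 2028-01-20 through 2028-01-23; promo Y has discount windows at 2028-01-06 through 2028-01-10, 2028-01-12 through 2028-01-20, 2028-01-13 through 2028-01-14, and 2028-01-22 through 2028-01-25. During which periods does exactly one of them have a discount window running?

Second set merges to 2028-01-06 through 2028-01-10, 2028-01-12 through 2028-01-20, 2028-01-22 through 2028-01-25.
A but not B: 2028-01-11 through 2028-01-11, 2028-01-21 through 2028-01-21.
B but not A: 2028-01-06 through 2028-01-07, 2028-01-14 through 2028-01-15, 2028-01-18 through 2028-01-19, 2028-01-24 through 2028-01-25.
Combining gives A △ B.

2028-01-06 through 2028-01-07, 2028-01-11 through 2028-01-11, 2028-01-14 through 2028-01-15, 2028-01-18 through 2028-01-19, 2028-01-21 through 2028-01-21, 2028-01-24 through 2028-01-25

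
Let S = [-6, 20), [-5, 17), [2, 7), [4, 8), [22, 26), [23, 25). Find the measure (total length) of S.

30

Merged: [-6, 20), [22, 26).
Lengths: 26 + 4 = 30.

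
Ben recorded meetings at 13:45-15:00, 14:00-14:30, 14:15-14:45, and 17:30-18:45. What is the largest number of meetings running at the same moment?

3

Sweep endpoints in order; track running count of active intervals.
Peak of 3 reached at 14:15.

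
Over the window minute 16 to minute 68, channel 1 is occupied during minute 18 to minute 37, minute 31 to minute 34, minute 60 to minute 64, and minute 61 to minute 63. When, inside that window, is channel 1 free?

After merging, the occupied span is minute 18 to minute 37, minute 60 to minute 64.
Complement within minute 16 to minute 68: minute 16 to minute 18, minute 37 to minute 60, minute 64 to minute 68.

minute 16 to minute 18, minute 37 to minute 60, minute 64 to minute 68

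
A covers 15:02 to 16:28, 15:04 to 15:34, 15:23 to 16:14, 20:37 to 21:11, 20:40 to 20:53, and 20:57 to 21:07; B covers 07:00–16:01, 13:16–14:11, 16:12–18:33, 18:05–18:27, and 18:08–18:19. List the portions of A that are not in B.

16:01-16:12, 20:37-21:11

A, merged: 15:02-16:28, 20:37-21:11.
B, merged: 07:00-16:01, 16:12-18:33.
15:02-16:28 \ B = 16:01-16:12.
20:37-21:11: nothing removed.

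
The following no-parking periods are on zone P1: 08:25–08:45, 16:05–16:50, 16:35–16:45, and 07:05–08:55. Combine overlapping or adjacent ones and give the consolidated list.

Sort by start: 07:05-08:55, 08:25-08:45, 16:05-16:50, 16:35-16:45.
08:25-08:45 overlaps/touches 07:05-08:55 → extend to 07:05-08:55.
16:05-16:50 is disjoint → start new block.
16:35-16:45 overlaps/touches 16:05-16:50 → extend to 16:05-16:50.

07:05-08:55, 16:05-16:50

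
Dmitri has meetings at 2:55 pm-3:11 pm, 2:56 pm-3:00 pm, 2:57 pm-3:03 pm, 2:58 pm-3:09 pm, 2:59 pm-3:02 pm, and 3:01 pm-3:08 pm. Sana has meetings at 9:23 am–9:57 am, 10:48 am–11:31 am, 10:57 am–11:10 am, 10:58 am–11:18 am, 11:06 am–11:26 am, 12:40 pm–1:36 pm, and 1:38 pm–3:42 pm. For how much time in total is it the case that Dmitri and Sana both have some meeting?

16 min

A, merged: 2:55 pm-3:11 pm.
B, merged: 9:23 am-9:57 am, 10:48 am-11:31 am, 12:40 pm-1:36 pm, 1:38 pm-3:42 pm.
A ∩ B = 2:55 pm-3:11 pm.
Total: 16 min.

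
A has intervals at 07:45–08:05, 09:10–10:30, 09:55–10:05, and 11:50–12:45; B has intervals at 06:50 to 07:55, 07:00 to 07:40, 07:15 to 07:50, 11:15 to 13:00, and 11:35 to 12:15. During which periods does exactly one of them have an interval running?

06:50–07:45, 07:55–08:05, 09:10–10:30, 11:15–11:50, 12:45–13:00

A, merged: 07:45–08:05, 09:10–10:30, 11:50–12:45.
B, merged: 06:50–07:55, 11:15–13:00.
A but not B: 07:55–08:05, 09:10–10:30.
B but not A: 06:50–07:45, 11:15–11:50, 12:45–13:00.
Combining gives A △ B.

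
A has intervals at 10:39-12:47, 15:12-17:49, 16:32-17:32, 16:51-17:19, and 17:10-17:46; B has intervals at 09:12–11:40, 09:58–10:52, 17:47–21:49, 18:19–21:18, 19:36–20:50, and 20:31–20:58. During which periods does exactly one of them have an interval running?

09:12–10:39, 11:40–12:47, 15:12–17:47, 17:49–21:49

First set merges to 10:39–12:47, 15:12–17:49.
Second set merges to 09:12–11:40, 17:47–21:49.
Only in the first: 11:40–12:47, 15:12–17:47.
Only in the second: 09:12–10:39, 17:49–21:49.
Together these are the periods covered by exactly one.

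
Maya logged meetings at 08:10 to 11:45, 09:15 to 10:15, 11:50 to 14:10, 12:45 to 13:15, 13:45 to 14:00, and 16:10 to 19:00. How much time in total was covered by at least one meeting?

8 h 45 min

Merged: 08:10–11:45, 11:50–14:10, 16:10–19:00.
Lengths: 3 h 35 min + 2 h 20 min + 2 h 50 min = 8 h 45 min.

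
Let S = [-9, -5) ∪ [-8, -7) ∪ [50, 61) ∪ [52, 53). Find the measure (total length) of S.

15

Merged: [-9, -5), [50, 61).
Lengths: 4 + 11 = 15.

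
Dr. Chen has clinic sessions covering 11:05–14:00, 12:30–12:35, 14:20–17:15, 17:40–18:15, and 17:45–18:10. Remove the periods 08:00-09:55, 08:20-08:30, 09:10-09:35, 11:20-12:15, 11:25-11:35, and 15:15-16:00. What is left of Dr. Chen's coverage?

11:05–11:20, 12:15–14:00, 14:20–15:15, 16:00–17:15, 17:40–18:15

A, merged: 11:05–14:00, 14:20–17:15, 17:40–18:15.
B, merged: 08:00–09:55, 11:20–12:15, 15:15–16:00.
11:05–14:00 \ B = 11:05–11:20, 12:15–14:00.
14:20–17:15 \ B = 14:20–15:15, 16:00–17:15.
17:40–18:15: nothing removed.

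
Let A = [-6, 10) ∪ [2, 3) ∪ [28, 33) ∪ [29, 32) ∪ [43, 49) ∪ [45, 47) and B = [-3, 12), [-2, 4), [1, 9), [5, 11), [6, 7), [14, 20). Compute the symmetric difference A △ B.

[-6, -3) ∪ [10, 12) ∪ [14, 20) ∪ [28, 33) ∪ [43, 49)

Merge the first list: [-6, 10), [28, 33), [43, 49).
Merge the second list: [-3, 12), [14, 20).
A \ B = [-6, -3), [28, 33), [43, 49).
B \ A = [10, 12), [14, 20).
Union of the two gives the symmetric difference.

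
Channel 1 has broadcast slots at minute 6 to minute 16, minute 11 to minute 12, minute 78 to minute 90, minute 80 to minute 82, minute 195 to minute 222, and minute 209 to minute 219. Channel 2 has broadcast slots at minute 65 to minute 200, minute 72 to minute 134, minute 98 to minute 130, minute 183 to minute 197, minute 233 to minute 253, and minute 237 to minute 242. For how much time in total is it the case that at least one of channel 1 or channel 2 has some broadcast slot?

First set merges to minute 6 to minute 16, minute 78 to minute 90, minute 195 to minute 222.
Second set merges to minute 65 to minute 200, minute 233 to minute 253.
A ∪ B = minute 6 to minute 16, minute 65 to minute 222, minute 233 to minute 253.
Total: 10 minutes + 157 minutes + 20 minutes = 187 minutes.

187 minutes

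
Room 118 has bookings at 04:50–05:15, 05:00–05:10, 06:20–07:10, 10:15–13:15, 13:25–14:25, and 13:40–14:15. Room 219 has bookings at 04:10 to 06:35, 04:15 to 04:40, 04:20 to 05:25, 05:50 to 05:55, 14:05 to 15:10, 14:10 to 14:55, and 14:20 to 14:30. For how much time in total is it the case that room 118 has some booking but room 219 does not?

First set merges to 04:50–05:15, 06:20–07:10, 10:15–13:15, 13:25–14:25.
Second set merges to 04:10–06:35, 14:05–15:10.
A \ B = 06:35–07:10, 10:15–13:15, 13:25–14:05.
Total: 35 min + 3 h + 40 min = 4 h 15 min.

4 h 15 min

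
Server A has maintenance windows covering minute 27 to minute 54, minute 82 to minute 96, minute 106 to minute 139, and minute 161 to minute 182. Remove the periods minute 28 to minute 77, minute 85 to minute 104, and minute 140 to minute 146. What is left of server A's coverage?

minute 27 to minute 28, minute 82 to minute 85, minute 106 to minute 139, minute 161 to minute 182

minute 27 to minute 54 \ B = minute 27 to minute 28.
minute 82 to minute 96 \ B = minute 82 to minute 85.
minute 106 to minute 139: nothing removed.
minute 161 to minute 182: nothing removed.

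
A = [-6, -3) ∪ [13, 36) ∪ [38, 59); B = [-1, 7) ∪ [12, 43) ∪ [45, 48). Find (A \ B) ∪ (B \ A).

[-6, -3) ∪ [-1, 7) ∪ [12, 13) ∪ [36, 38) ∪ [43, 45) ∪ [48, 59)

Only in the first: [-6, -3), [43, 45), [48, 59).
Only in the second: [-1, 7), [12, 13), [36, 38).
Together these are the periods covered by exactly one.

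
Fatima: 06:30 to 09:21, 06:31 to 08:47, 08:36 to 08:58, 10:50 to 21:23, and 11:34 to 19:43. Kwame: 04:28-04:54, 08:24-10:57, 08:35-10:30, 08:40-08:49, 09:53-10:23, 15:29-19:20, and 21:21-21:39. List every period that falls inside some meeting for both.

Merge the first list: 06:30–09:21, 10:50–21:23.
Merge the second list: 04:28–04:54, 08:24–10:57, 15:29–19:20, 21:21–21:39.
06:30–09:21 overlaps B on 08:24–09:21.
10:50–21:23 overlaps B on 10:50–10:57, 15:29–19:20, 21:21–21:23.

08:24–09:21, 10:50–10:57, 15:29–19:20, 21:21–21:23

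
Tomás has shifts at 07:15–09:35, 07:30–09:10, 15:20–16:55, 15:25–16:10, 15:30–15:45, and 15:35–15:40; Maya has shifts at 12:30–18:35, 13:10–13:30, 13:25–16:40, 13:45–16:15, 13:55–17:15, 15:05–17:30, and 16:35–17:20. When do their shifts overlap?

Merge the first list: 07:15–09:35, 15:20–16:55.
Merge the second list: 12:30–18:35.
07:15–09:35 falls entirely outside B.
15:20–16:55 overlaps B on 15:20–16:55.

15:20–16:55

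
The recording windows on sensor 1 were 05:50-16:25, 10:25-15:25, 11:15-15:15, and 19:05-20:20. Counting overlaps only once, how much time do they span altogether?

Merged: 05:50-16:25, 19:05-20:20.
Lengths: 10 h 35 min + 1 h 15 min = 11 h 50 min.

11 h 50 min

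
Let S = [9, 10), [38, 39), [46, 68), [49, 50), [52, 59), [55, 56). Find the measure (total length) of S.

24

Merged: [9, 10), [38, 39), [46, 68).
Lengths: 1 + 1 + 22 = 24.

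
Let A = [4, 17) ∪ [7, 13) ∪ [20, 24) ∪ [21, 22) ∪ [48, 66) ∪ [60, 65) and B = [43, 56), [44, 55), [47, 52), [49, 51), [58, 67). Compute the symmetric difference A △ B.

[4, 17) ∪ [20, 24) ∪ [43, 48) ∪ [56, 58) ∪ [66, 67)

A, merged: [4, 17), [20, 24), [48, 66).
B, merged: [43, 56), [58, 67).
A \ B = [4, 17), [20, 24), [56, 58).
B \ A = [43, 48), [66, 67).
Union of the two gives the symmetric difference.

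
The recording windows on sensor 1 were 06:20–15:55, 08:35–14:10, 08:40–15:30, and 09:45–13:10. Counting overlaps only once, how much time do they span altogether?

Merged: 06:20-15:55.
Length: 9 h 35 min.

9 h 35 min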